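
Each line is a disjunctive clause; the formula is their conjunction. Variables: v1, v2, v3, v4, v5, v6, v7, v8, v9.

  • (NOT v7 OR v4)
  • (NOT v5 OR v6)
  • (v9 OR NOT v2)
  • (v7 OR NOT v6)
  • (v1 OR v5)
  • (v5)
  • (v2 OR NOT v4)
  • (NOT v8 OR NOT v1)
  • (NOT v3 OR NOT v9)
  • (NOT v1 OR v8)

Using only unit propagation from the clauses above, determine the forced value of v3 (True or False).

False

Unit clause (v5) sets v5 = True.
(v6 OR NOT v5): since v5 = True, the clause reduces to (v6). v6 = True.
From (NOT v6 OR v7) and v6 = True: v7 = True.
(v4 OR NOT v7) with v7 = True leaves only v4, so v4 = True.
(NOT v4 OR v2): since v4 = True, the clause reduces to (v2). v2 = True.
From (v9 OR NOT v2) and v2 = True: v9 = True.
From (NOT v9 OR NOT v3) and v9 = True: v3 = False.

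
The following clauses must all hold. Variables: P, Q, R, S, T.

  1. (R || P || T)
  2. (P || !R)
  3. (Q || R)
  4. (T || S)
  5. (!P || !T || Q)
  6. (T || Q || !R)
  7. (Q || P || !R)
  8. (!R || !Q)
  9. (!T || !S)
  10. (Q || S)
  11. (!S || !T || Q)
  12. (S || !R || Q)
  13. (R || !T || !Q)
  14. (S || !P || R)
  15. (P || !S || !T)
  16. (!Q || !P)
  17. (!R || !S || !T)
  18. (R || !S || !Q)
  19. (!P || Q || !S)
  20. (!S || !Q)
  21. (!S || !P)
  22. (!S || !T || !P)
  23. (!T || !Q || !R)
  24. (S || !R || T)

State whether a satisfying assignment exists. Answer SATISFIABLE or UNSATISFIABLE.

UNSATISFIABLE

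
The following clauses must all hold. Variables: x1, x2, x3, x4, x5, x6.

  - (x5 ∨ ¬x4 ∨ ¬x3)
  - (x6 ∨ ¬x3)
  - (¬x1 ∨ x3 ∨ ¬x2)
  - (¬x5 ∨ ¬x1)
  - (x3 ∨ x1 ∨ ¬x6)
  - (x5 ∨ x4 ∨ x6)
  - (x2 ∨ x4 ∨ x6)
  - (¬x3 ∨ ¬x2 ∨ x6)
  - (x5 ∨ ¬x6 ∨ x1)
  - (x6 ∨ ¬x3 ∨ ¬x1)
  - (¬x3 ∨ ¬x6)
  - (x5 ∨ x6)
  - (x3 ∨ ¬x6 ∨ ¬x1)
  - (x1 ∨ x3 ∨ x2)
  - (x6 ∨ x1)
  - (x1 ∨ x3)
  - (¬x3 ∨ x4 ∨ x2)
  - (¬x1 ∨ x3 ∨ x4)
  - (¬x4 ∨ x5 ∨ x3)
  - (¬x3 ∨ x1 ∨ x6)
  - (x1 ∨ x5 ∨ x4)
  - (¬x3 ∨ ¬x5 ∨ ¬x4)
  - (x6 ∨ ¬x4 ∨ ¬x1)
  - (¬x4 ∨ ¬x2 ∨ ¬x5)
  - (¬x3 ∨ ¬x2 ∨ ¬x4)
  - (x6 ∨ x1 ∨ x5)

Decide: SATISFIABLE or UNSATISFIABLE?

x3 = True:
  propagation gives x6=True; an empty clause results — contradiction.
x3 = False:
  propagation gives x1=True, x2=False, x5=False, x6=True; an empty clause results — contradiction.
Every branch closes, so no satisfying assignment exists.

UNSATISFIABLE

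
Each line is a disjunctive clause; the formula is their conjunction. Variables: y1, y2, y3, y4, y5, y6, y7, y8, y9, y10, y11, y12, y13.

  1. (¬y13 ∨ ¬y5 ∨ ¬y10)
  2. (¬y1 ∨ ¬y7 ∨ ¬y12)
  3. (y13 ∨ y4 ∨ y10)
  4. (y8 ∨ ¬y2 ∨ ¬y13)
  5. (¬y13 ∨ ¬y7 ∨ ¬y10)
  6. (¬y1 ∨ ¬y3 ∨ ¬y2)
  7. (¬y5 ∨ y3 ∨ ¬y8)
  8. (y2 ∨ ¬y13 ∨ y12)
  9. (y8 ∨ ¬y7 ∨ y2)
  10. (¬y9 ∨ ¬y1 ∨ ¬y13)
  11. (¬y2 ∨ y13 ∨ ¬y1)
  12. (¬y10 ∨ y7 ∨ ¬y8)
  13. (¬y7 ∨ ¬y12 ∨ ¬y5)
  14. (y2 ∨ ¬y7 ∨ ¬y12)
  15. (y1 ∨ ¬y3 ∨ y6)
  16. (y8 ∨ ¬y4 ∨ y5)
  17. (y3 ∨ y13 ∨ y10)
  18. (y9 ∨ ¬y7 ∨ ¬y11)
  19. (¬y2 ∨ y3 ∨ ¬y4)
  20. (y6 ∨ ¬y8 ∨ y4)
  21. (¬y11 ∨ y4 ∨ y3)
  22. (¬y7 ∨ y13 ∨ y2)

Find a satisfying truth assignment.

y1=True  y2=False  y3=True  y4=False  y5=False  y6=False  y7=False  y8=False  y9=True  y10=True  y11=False  y12=False  y13=False

Pure literal: y11 appears only negated; assign y11 = False.
Try y1 = True.
Try y2 = False.
Try y3 = True.
For the remaining variables, y4 = False, y5 = False, y6 = False, y7 = False, y8 = False, y9 = True, y10 = True, y12 = False, y13 = False works.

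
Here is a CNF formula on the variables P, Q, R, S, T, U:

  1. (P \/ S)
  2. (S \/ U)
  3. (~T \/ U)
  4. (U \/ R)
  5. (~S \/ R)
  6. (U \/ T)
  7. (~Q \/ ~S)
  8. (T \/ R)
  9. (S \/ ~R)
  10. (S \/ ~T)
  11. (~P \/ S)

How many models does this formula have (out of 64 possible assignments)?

4

The models are:
  P=F Q=F R=T S=T T=F U=T
  P=F Q=F R=T S=T T=T U=T
  P=T Q=F R=T S=T T=F U=T
  P=T Q=F R=T S=T T=T U=T
That's 4 in total.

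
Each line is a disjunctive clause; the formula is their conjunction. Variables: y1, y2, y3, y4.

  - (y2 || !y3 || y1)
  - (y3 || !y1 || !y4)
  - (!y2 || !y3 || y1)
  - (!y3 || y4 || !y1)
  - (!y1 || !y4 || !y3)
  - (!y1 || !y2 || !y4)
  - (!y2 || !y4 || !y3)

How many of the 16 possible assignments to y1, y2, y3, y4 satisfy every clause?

6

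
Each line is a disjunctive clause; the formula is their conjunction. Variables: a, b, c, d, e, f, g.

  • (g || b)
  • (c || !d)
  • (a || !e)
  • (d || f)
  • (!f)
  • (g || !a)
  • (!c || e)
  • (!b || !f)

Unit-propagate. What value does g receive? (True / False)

(!f) stands alone — f = False.
(d || f) with f = False leaves only d, so d = True.
From (!d || c) and d = True: c = True.
In (!c || e), !c is now false; e must hold, so e = True.
From (!e || a) and e = True: a = True.
(!a || g) with a = True leaves only g, so g = True.

True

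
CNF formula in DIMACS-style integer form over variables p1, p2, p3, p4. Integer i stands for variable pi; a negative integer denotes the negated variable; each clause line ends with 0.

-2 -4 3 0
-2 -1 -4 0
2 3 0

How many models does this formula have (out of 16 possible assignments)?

9

Case analysis on p2 and p3:
  p2=1, p3=1: remaining (p1,p4) ∈ {(0,0); (0,1); (1,0)} — 3.
  p2=1, p3=0: remaining (p1,p4) ∈ {(0,0); (1,0)} — 2.
  p2=0, p3=1: remaining (p1,p4) ∈ {(0,0); (0,1); (1,0); (1,1)} — 4.
  p2=0, p3=0: a clause becomes empty — 0.
Total: 3 + 2 + 4 + 0 = 9.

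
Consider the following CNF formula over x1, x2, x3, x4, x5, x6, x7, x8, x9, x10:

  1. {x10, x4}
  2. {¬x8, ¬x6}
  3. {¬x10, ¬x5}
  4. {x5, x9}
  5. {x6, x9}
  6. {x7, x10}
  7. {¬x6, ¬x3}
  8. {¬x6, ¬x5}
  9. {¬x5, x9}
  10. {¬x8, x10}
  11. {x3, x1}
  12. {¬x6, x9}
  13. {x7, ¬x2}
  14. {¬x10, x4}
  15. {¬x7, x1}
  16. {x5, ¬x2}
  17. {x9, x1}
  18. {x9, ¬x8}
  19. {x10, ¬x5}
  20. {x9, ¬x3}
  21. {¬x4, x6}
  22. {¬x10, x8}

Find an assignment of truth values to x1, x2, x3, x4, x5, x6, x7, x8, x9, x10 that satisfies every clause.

x1 = True, x2 = False, x3 = False, x4 = True, x5 = False, x6 = True, x7 = True, x8 = False, x9 = True, x10 = False

x1 occurs only positively in the remaining clauses — set x1 = True.
Pure literal: x2 appears only negated; assign x2 = False.
Set x3 = False and propagate.
Try x4 = True.
  then x6 is forced to True.
  then x8 is forced to False.
  then x5 is forced to False.
  then x9 is forced to True.
  then x10 is forced to False.
  then x7 is forced to True.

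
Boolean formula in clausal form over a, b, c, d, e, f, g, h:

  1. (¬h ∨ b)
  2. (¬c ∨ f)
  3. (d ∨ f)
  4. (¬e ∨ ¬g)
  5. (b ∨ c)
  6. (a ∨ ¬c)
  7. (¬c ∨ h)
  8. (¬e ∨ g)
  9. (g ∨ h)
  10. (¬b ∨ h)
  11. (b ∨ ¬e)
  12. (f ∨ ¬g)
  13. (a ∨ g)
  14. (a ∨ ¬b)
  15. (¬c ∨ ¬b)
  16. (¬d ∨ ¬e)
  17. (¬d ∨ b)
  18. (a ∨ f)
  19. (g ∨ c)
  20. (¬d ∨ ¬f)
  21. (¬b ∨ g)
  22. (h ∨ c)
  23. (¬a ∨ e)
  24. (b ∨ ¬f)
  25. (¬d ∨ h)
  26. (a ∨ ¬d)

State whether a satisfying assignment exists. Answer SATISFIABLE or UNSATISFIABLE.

b = True:
  propagation gives h=True, a=True, c=False, g=True; an empty clause results — contradiction.
b = False:
  propagation gives h=False, c=True; an empty clause results — contradiction.
Every branch closes, so no satisfying assignment exists.

UNSATISFIABLE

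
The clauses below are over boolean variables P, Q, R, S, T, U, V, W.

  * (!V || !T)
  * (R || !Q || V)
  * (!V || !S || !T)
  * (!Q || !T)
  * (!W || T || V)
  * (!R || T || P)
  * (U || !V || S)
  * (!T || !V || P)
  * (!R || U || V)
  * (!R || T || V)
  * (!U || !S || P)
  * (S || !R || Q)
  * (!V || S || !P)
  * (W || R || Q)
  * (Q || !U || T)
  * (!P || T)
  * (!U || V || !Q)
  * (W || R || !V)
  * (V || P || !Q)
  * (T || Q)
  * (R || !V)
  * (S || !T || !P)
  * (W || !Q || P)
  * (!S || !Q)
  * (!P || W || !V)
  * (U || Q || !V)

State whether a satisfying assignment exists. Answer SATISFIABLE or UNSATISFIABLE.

Branch on P: take P = True.
  then T is forced to True.
  then V is forced to False.
  then Q is forced to False.
  then S is forced to True.
Try R = True.
  then U is forced to True.
W is now unconstrained; take W = True.
So P = T  Q = F  R = T  S = T  T = T  U = T  V = F  W = T is a satisfying assignment.

SATISFIABLE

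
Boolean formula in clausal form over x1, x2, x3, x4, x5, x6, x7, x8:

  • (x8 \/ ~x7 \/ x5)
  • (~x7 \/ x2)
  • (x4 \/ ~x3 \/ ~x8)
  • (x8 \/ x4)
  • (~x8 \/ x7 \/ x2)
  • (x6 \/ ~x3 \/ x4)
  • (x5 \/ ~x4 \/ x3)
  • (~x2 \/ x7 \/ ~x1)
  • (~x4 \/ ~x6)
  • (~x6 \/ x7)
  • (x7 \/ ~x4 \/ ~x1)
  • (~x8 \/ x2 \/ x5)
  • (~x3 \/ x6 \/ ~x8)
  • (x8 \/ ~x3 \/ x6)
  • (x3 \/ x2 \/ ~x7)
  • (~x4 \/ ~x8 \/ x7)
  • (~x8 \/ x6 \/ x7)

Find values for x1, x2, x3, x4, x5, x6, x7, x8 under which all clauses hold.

x1 = True, x2 = True, x3 = False, x4 = True, x5 = True, x6 = False, x7 = True, x8 = False

Pure literal: x5 appears only positively; assign x5 = True.
Branch on x1: take x1 = True.
Set x2 = True and propagate.
  then x7 is forced to True.
The remaining clauses are satisfied by x3 = False, x4 = True, x6 = False, x8 = False.
Check each clause:
  1. (x8 \/ x5 \/ ~x7) — x5 is true.
  2. (~x7 \/ x2) — x2 is true.
  3. (~x3 \/ x4 \/ ~x8) — ~x8 is true.
  4. (x8 \/ x4) — x4 is true.
  5. (~x8 \/ x7 \/ x2) — ~x8 is true.
  6. (~x3 \/ x6 \/ x4) — x4 is true.
  7. (~x4 \/ x5 \/ x3) — x5 is true.
  8. (~x2 \/ ~x1 \/ x7) — x7 is true.
  9. (~x6 \/ ~x4) — ~x6 is true.
  10. (~x6 \/ x7) — ~x6 is true.
  11. (x7 \/ ~x1 \/ ~x4) — x7 is true.
  12. (x2 \/ x5 \/ ~x8) — ~x8 is true.
  13. (~x3 \/ ~x8 \/ x6) — ~x8 is true.
  14. (x8 \/ ~x3 \/ x6) — ~x3 is true.
  15. (~x7 \/ x2 \/ x3) — x2 is true.
  16. (x7 \/ ~x4 \/ ~x8) — ~x8 is true.
  17. (x7 \/ ~x8 \/ x6) — ~x8 is true.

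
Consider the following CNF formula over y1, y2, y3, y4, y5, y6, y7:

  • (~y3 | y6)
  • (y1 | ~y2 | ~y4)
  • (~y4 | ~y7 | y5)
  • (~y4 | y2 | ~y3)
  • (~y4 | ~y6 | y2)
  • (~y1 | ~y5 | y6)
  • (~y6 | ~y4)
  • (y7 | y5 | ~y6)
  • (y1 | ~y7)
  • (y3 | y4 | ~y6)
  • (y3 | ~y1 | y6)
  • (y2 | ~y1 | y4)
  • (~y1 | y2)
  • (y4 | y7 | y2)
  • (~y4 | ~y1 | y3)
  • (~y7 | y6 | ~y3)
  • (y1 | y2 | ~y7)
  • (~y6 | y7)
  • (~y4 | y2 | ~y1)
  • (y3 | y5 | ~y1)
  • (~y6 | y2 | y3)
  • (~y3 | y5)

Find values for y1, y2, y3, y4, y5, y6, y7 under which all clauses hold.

y1=0, y2=0, y3=0, y4=1, y5=0, y6=0, y7=0

Try y1 = False.
  then y7 is forced to False.
  then y6 is forced to False.
  then y3 is forced to False.
Branch on y2: take y2 = False.
  then y4 is forced to True.
y5 is now unconstrained; take y5 = False.
Every clause has at least one true literal under this assignment.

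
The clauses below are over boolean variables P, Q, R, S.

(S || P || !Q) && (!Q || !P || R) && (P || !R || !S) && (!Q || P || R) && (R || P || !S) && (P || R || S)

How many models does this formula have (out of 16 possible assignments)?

Case analysis on P and R:
  P=1, R=1: remaining (Q,S) ∈ {(0,0); (0,1); (1,0); (1,1)} — 4.
  P=1, R=0: remaining (Q,S) ∈ {(0,0); (0,1)} — 2.
  P=0, R=1: remaining (Q,S) ∈ {(0,0)} — 1.
  P=0, R=0: a clause becomes empty — 0.
Total: 4 + 2 + 1 + 0 = 7.

7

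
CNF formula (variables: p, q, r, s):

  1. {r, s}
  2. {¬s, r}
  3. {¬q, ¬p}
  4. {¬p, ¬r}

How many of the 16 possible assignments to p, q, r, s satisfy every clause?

The models are:
  p=0 q=0 r=1 s=0
  p=0 q=0 r=1 s=1
  p=0 q=1 r=1 s=0
  p=0 q=1 r=1 s=1
That's 4 in total.

4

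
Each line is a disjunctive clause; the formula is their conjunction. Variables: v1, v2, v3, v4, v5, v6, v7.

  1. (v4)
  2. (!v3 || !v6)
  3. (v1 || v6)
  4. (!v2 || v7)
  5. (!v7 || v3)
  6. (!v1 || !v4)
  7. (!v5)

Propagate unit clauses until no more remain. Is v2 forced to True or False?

(v4) is a unit clause: v4 = True.
In (!v1 || !v4), !v4 is now false; !v1 must hold, so v1 = False.
(v1 || v6) with v1 = False leaves only v6, so v6 = True.
(!v3 || !v6) with v6 = True leaves only !v3, so v3 = False.
(!v7 || v3): since v3 = False, the clause reduces to (!v7). v7 = False.
(!v2 || v7) with v7 = False leaves only !v2, so v2 = False.

False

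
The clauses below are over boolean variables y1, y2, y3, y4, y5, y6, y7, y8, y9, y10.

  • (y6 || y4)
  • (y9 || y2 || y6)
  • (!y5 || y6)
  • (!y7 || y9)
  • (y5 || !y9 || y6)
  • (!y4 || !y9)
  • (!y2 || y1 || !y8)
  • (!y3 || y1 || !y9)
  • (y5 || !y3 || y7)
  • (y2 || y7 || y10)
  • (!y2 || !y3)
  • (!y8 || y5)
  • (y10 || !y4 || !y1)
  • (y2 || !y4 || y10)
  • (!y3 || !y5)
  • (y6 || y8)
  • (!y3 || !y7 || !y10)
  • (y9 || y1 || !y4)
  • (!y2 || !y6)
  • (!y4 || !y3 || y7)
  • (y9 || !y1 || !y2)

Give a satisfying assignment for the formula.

Pure literal: y3 appears only negated; assign y3 = False.
Try y1 = True.
For the remaining variables, y2 = False, y4 = False, y5 = False, y6 = True, y7 = False, y8 = False, y9 = True, y10 = True works.

y1 = 1  y2 = 0  y3 = 0  y4 = 0  y5 = 0  y6 = 1  y7 = 0  y8 = 0  y9 = 1  y10 = 1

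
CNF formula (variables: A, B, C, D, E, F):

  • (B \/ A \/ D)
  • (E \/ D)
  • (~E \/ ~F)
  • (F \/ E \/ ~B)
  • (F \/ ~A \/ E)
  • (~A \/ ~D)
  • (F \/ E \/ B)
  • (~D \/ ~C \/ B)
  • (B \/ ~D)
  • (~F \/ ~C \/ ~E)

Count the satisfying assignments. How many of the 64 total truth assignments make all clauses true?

Case analysis on E and B:
  E=T, B=T: C free; 3 ways for (A,D,F) × 2^1 = 6.
  E=T, B=F: remaining (A,C,D,F) ∈ {(T,F,F,F); (T,T,F,F)} — 2.
  E=F, B=T: remaining (A,C,D,F) ∈ {(F,F,T,T); (F,T,T,T)} — 2.
  E=F, B=F: a clause becomes empty — 0.
Total: 6 + 2 + 2 + 0 = 10.

10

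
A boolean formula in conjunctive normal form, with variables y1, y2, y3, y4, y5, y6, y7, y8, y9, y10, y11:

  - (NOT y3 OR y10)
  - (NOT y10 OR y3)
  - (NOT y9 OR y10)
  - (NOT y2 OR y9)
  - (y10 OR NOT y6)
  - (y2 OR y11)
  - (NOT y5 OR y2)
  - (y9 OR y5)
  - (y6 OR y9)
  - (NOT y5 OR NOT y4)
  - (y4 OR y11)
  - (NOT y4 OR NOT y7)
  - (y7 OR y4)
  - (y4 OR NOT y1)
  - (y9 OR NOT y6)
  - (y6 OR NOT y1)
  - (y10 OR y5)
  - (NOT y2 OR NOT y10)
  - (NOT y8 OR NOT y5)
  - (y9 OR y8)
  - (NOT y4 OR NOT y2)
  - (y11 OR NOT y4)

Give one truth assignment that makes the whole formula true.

y1 occurs only negated in the remaining clauses — set y1 = False.
y11 occurs only positively in the remaining clauses — set y11 = True.
Set y2 = False and propagate.
  then y5 is forced to False.
  then y9 is forced to True.
  then y10 is forced to True.
  then y3 is forced to True.
Try y4 = True.
  then y7 is forced to False.
y6, y8 are now unconstrained; take y6 = False, y8 = True.
Every clause has at least one true literal under this assignment.

y1=F, y2=F, y3=T, y4=T, y5=F, y6=F, y7=F, y8=T, y9=T, y10=T, y11=T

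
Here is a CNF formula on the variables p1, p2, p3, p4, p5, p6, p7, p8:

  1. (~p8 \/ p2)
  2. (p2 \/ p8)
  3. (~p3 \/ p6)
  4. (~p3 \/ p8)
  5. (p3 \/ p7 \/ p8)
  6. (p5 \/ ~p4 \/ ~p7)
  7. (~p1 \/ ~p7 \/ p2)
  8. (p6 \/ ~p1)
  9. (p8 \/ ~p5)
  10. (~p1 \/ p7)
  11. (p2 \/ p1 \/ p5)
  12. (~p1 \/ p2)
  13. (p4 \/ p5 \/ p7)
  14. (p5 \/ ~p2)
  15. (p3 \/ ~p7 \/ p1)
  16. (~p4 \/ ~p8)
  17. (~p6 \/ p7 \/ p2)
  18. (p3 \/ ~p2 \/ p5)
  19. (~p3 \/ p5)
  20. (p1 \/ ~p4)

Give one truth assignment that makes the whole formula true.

p1 = 0, p2 = 1, p3 = 0, p4 = 0, p5 = 1, p6 = 1, p7 = 0, p8 = 1

Try p1 = False.
  then p4 is forced to False.
The remaining clauses are satisfied by p2 = True, p3 = False, p5 = True, p6 = True, p7 = False, p8 = True.
Every clause has at least one true literal under this assignment.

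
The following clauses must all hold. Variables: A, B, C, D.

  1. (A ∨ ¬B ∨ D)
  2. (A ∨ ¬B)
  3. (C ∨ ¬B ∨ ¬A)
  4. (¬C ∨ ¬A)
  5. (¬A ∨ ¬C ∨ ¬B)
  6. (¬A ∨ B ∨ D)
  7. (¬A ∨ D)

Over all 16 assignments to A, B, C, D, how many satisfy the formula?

5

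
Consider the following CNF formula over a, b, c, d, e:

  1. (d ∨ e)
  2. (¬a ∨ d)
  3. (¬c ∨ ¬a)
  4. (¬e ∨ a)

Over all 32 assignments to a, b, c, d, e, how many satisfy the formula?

8

Split on a, then d.
  a=T, d=T: remaining (b,c,e) ∈ {(F,F,F); (F,F,T); (T,F,F); (T,F,T)} — 4.
  a=T, d=F: a clause becomes empty — 0.
  a=F, d=T: remaining (b,c,e) ∈ {(F,F,F); (F,T,F); (T,F,F); (T,T,F)} — 4.
  a=F, d=F: a clause becomes empty — 0.
Total: 4 + 0 + 4 + 0 = 8.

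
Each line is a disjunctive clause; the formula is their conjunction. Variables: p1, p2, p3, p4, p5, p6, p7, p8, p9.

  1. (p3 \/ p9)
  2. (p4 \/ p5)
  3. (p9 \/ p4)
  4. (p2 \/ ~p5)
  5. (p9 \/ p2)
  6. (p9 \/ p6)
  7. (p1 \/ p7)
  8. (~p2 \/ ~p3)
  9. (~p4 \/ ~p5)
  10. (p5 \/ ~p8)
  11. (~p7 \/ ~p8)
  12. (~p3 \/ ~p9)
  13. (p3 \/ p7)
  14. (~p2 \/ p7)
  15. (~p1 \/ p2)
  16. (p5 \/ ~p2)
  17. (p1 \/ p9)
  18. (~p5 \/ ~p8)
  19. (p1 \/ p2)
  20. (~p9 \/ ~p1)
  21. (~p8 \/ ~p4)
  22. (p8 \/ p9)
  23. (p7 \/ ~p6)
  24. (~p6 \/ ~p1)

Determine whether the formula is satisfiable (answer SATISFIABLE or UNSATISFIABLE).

Try p1 = False.
  then p7 is forced to True.
  then p8 is forced to False.
  then p9 is forced to True.
  then p3 is forced to False.
  then p2 is forced to True.
  then p5 is forced to True.
  then p4 is forced to False.
p6 is now unconstrained; take p6 = True.
So p1 = F, p2 = T, p3 = F, p4 = F, p5 = T, p6 = T, p7 = T, p8 = F, p9 = T is a satisfying assignment.

SATISFIABLE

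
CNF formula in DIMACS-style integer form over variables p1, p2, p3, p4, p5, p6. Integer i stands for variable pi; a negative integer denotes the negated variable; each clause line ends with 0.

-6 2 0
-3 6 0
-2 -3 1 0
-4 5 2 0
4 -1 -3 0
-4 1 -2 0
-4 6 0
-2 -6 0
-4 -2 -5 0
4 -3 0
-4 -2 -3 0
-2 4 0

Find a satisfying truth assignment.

p3 occurs only negated in the remaining clauses — set p3 = False.
Branch on p1: take p1 = True.
For the remaining variables, p2 = False, p4 = False, p5 = True, p6 = False works.

p1=T, p2=F, p3=F, p4=F, p5=T, p6=F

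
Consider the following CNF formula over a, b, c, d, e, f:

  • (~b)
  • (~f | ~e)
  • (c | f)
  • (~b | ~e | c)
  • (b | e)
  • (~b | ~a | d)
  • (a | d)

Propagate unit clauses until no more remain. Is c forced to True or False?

True

Unit clause (~b) sets b = False.
From (b | e) and b = False: e = True.
(~e | ~f): since e = True, the clause reduces to (~f). f = False.
From (f | c) and f = False: c = True.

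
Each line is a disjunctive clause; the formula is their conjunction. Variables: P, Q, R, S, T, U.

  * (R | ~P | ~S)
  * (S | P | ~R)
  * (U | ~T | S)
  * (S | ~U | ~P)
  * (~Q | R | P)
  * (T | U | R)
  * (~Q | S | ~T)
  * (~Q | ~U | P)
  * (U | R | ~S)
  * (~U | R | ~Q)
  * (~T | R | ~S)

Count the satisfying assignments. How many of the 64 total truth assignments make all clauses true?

19

Case analysis on R and S:
  R=1, S=1: T free; 7 ways for (P,Q,U) × 2^1 = 14.
  R=1, S=0: remaining (P,Q,T,U) ∈ {(1,0,0,0); (1,1,0,0)} — 2.
  R=0, S=1: remaining (P,Q,T,U) ∈ {(0,0,0,1)} — 1.
  R=0, S=0: remaining (P,Q,T,U) ∈ {(0,0,0,1); (0,0,1,1)} — 2.
Total: 14 + 2 + 1 + 2 = 19.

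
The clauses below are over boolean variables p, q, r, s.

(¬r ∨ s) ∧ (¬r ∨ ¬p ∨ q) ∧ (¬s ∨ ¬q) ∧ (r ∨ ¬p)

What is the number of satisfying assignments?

The models are:
  p=F q=F r=F s=F
  p=F q=F r=F s=T
  p=F q=F r=T s=T
  p=F q=T r=F s=F
That's 4 in total.

4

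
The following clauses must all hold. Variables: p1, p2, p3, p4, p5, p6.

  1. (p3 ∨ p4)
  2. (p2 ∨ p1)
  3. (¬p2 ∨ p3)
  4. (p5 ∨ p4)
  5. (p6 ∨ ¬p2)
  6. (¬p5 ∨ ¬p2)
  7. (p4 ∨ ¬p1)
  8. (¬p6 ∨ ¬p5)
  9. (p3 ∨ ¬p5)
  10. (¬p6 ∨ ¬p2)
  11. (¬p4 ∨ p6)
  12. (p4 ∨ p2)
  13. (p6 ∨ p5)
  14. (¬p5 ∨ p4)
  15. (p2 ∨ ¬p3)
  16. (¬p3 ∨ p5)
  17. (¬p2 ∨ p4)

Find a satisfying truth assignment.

Set p1 = True and propagate.
  then p4 is forced to True.
  then p6 is forced to True.
  then p5 is forced to False.
  then p2 is forced to False.
  then p3 is forced to False.

p1=T, p2=F, p3=F, p4=T, p5=F, p6=T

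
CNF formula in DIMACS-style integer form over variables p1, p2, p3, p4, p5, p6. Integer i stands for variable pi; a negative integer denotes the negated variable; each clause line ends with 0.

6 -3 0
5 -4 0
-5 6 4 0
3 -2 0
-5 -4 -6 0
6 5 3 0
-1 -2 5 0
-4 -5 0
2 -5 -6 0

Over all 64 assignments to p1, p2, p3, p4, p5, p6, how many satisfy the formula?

7

Split on p5, then p6.
  p5=1, p6=1: remaining (p1,p2,p3,p4) ∈ {(0,1,1,0); (1,1,1,0)} — 2.
  p5=1, p6=0: a clause becomes empty — 0.
  p5=0, p6=1: 5 of the 16 assignments to (p1,p2,p3,p4) work.
  p5=0, p6=0: a clause becomes empty — 0.
Total: 2 + 0 + 5 + 0 = 7.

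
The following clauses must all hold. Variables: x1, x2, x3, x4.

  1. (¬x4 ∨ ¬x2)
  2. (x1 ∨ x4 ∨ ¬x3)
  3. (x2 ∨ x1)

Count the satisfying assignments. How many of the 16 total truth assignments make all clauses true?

7

Satisfying assignments:
  x1=F x2=T x3=F x4=F
  x1=T x2=F x3=F x4=F
  x1=T x2=F x3=F x4=T
  x1=T x2=F x3=T x4=F
  x1=T x2=F x3=T x4=T
  x1=T x2=T x3=F x4=F
  x1=T x2=T x3=T x4=F
Count: 7.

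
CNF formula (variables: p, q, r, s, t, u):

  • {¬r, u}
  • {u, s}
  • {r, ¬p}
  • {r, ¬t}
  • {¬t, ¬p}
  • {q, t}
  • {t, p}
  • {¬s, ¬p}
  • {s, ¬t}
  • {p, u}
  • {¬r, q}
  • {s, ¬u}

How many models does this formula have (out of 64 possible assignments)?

1

Satisfying assignments:
  p=0 q=1 r=1 s=1 t=1 u=1
Count: 1.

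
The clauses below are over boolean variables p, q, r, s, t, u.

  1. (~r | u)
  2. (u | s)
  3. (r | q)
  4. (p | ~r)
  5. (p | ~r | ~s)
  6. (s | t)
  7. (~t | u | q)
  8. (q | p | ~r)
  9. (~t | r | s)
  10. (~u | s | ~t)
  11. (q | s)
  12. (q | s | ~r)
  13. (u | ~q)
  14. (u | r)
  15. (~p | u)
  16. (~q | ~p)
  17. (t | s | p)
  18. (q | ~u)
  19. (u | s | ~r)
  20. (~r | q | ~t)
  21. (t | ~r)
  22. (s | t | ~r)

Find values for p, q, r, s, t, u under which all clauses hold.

Try p = False.
  then r is forced to False.
  then q is forced to True.
  then u is forced to True.
Try s = True.
t is now unconstrained; take t = True.

p=False, q=True, r=False, s=True, t=True, u=True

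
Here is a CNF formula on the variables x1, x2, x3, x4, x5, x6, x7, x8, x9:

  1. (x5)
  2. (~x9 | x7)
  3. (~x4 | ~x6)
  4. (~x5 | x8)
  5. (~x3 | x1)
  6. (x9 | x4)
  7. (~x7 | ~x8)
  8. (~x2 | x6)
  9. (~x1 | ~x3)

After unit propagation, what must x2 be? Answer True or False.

False

(x5) stands alone — x5 = True.
(x8 | ~x5): since x5 = True, the clause reduces to (x8). x8 = True.
(~x8 | ~x7) with x8 = True leaves only ~x7, so x7 = False.
From (x7 | ~x9) and x7 = False: x9 = False.
From (x9 | x4) and x9 = False: x4 = True.
From (~x4 | ~x6) and x4 = True: x6 = False.
From (x6 | ~x2) and x6 = False: x2 = False.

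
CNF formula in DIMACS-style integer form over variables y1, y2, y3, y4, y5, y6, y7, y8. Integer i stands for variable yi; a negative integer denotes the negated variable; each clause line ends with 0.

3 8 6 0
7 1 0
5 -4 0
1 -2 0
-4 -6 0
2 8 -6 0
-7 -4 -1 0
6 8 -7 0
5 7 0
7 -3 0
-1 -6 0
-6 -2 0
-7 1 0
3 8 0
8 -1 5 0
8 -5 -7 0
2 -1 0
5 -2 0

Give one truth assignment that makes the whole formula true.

y1 = T  y2 = T  y3 = F  y4 = F  y5 = T  y6 = F  y7 = F  y8 = T

Pure literal: y4 appears only negated; assign y4 = False.
Pure literal: y8 appears only positively; assign y8 = True.
Try y1 = True.
  then y6 is forced to False.
  then y2 is forced to True.
  then y5 is forced to True.
Try y3 = False.
y7 is now unconstrained; take y7 = False.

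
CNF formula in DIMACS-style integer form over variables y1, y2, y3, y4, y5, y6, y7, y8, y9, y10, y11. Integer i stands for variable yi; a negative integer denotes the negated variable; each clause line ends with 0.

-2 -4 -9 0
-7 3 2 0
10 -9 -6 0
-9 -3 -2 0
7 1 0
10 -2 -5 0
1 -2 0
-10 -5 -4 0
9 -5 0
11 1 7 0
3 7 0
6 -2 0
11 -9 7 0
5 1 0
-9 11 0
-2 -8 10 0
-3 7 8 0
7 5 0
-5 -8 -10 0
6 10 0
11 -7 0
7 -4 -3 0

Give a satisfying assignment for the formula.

y1 = T, y2 = F, y3 = T, y4 = T, y5 = F, y6 = T, y7 = T, y8 = T, y9 = F, y10 = F, y11 = T

Check each clause:
  1. {¬y9, ¬y2, ¬y4} — ¬y2 is true.
  2. {¬y7, y2, y3} — y3 is true.
  3. {y10, ¬y6, ¬y9} — ¬y9 is true.
  4. {¬y3, ¬y2, ¬y9} — ¬y2 is true.
  5. {y7, y1} — y1 is true.
  6. {¬y2, ¬y5, y10} — ¬y5 is true.
  7. {¬y2, y1} — y1 is true.
  8. {¬y5, ¬y4, ¬y10} — ¬y5 is true.
  9. {y9, ¬y5} — ¬y5 is true.
  10. {y1, y11, y7} — y1 is true.
  11. {y7, y3} — y3 is true.
  12. {y6, ¬y2} — y6 is true.
  13. {y11, ¬y9, y7} — y11 is true.
  14. {y5, y1} — y1 is true.
  15. {y11, ¬y9} — y11 is true.
  16. {¬y8, y10, ¬y2} — ¬y2 is true.
  17. {y7, y8, ¬y3} — y8 is true.
  18. {y5, y7} — y7 is true.
  19. {¬y10, ¬y5, ¬y8} — ¬y5 is true.
  20. {y10, y6} — y6 is true.
  21. {y11, ¬y7} — y11 is true.
  22. {¬y4, ¬y3, y7} — y7 is true.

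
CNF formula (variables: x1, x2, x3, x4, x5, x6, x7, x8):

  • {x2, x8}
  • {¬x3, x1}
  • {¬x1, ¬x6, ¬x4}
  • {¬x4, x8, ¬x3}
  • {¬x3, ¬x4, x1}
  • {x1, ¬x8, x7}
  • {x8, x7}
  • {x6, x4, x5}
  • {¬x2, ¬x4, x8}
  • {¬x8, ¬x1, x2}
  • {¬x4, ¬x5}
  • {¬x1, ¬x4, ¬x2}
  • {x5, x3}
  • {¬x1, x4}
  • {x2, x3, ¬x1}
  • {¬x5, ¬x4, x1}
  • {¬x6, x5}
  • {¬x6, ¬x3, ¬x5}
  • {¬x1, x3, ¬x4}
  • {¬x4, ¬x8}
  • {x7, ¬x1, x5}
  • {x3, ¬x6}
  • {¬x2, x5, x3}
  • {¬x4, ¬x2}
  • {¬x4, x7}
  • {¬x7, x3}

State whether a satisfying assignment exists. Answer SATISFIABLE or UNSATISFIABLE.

x4 = True:
  propagation gives x5=False, x3=True, x1=True, x6=False; an empty clause results — contradiction.
x4 = False:
  propagation gives x1=False, x3=False, x5=True, x6=False; an empty clause results — contradiction.
Every branch closes, so no satisfying assignment exists.

UNSATISFIABLE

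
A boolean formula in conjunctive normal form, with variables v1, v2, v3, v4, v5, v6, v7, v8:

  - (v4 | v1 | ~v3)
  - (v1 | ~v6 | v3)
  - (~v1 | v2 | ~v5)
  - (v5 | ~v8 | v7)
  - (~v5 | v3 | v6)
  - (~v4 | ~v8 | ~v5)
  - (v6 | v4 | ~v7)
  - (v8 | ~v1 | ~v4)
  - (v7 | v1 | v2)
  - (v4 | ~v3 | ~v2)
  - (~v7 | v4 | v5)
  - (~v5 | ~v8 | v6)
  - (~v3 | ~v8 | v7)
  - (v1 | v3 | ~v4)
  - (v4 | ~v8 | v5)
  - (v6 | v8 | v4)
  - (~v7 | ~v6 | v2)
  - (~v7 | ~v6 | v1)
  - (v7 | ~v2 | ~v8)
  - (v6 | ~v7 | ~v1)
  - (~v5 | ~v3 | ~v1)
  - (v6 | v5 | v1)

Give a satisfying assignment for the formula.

v1=1, v2=1, v3=0, v4=1, v5=0, v6=1, v7=1, v8=1

Try v1 = True.
Branch on v2: take v2 = True.
Branch on v3: take v3 = False.
For the remaining variables, v4 = True, v5 = False, v6 = True, v7 = True, v8 = True works.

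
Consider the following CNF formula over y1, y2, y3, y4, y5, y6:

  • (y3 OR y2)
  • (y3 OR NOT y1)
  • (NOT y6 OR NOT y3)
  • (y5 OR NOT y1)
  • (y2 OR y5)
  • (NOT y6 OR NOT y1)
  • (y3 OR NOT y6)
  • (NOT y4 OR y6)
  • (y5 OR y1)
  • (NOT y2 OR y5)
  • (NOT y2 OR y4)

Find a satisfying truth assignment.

y1=1, y2=0, y3=1, y4=0, y5=1, y6=0

Check each clause:
  1. (y3 OR y2) — y3 is true.
  2. (y3 OR NOT y1) — y3 is true.
  3. (NOT y3 OR NOT y6) — NOT y6 is true.
  4. (NOT y1 OR y5) — y5 is true.
  5. (y2 OR y5) — y5 is true.
  6. (NOT y1 OR NOT y6) — NOT y6 is true.
  7. (y3 OR NOT y6) — NOT y6 is true.
  8. (NOT y4 OR y6) — NOT y4 is true.
  9. (y5 OR y1) — y1 is true.
  10. (y5 OR NOT y2) — y5 is true.
  11. (NOT y2 OR y4) — NOT y2 is true.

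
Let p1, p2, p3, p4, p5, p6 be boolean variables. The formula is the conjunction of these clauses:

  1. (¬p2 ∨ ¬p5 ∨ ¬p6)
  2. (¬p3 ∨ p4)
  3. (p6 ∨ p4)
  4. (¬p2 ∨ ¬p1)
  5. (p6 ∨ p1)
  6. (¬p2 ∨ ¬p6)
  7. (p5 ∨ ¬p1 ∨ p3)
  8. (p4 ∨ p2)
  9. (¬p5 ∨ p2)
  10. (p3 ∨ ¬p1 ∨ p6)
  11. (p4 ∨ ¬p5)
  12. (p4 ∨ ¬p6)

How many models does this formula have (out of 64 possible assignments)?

4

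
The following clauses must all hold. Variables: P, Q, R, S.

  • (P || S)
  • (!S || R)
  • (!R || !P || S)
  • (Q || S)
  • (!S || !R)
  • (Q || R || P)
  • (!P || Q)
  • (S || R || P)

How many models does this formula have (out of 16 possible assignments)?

The models are:
  P=1 Q=1 R=0 S=0
Count: 1.

1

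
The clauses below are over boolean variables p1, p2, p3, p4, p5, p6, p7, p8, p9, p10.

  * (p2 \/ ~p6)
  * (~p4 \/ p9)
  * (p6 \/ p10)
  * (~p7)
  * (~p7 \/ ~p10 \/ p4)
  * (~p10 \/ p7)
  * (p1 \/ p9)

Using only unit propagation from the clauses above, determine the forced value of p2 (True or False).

Unit clause (~p7) sets p7 = False.
(p7 \/ ~p10) with p7 = False leaves only ~p10, so p10 = False.
In (p10 \/ p6), p10 is now false; p6 must hold, so p6 = True.
(p2 \/ ~p6) with p6 = True leaves only p2, so p2 = True.

True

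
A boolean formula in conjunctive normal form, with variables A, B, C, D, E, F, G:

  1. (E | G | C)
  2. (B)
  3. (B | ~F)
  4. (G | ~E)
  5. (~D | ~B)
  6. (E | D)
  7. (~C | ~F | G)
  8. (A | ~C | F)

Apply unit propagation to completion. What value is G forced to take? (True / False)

True

(B) is a unit clause: B = True.
(~B | ~D) with B = True leaves only ~D, so D = False.
From (E | D) and D = False: E = True.
In (G | ~E), ~E is now false; G must hold, so G = True.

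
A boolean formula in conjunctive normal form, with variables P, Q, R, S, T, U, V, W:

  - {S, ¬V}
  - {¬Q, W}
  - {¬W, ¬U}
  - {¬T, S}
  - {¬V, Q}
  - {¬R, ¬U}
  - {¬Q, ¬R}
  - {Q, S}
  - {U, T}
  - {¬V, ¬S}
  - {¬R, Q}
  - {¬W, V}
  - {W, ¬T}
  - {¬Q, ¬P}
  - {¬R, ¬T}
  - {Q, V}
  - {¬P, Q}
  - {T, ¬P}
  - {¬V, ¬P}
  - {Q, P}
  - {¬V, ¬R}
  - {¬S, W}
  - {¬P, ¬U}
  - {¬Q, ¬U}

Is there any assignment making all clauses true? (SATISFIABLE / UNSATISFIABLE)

Q = True:
  propagation gives W=True, U=False, R=False, T=True; an empty clause results — contradiction.
Q = False:
  propagation gives V=False; an empty clause results — contradiction.
Every branch closes, so no satisfying assignment exists.

UNSATISFIABLE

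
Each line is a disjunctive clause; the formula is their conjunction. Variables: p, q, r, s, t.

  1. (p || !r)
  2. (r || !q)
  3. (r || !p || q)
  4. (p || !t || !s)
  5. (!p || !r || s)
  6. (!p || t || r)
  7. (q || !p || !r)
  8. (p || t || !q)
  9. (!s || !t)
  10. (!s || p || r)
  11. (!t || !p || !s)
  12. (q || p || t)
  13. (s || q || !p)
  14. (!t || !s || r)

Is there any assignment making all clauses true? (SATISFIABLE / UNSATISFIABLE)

SATISFIABLE

Try p = False.
  then r is forced to False.
  then q is forced to False.
  then s is forced to False.
  then t is forced to True.
Every clause has at least one true literal under this assignment.
So p = 0  q = 0  r = 0  s = 0  t = 1 is a satisfying assignment.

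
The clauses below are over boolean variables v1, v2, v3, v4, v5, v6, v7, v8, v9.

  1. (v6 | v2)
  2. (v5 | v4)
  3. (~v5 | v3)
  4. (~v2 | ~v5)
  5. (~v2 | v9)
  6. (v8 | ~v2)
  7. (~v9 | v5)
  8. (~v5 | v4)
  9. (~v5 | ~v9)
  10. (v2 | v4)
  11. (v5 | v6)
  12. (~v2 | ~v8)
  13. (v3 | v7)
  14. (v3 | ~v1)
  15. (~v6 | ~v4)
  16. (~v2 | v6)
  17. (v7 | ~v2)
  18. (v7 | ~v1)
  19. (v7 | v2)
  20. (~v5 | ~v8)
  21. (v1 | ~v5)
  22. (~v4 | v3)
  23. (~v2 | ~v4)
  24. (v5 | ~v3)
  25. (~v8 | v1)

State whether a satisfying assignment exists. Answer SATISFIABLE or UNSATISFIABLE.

UNSATISFIABLE

v2 = True:
  propagation gives v5=False, v4=True; an empty clause results — contradiction.
v2 = False:
  propagation gives v6=True, v4=True; an empty clause results — contradiction.
Every branch closes, so no satisfying assignment exists.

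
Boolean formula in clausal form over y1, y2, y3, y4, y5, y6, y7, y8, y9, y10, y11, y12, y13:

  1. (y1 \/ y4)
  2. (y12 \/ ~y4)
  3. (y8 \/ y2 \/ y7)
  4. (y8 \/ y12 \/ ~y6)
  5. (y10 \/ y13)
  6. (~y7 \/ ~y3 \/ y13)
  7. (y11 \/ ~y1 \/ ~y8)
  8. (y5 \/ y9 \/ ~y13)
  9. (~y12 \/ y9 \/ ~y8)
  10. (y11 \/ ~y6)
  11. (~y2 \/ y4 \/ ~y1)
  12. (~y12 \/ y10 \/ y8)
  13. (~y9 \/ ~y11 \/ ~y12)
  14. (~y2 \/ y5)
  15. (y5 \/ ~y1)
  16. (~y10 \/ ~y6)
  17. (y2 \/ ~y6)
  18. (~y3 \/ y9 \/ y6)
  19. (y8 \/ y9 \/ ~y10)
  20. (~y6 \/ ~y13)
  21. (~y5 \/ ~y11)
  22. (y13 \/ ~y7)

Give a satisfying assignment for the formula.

y1=False, y2=True, y3=False, y4=True, y5=True, y6=False, y7=True, y8=False, y9=True, y10=True, y11=False, y12=True, y13=True

Check each clause:
  1. (y1 \/ y4) — y4 is true.
  2. (y12 \/ ~y4) — y12 is true.
  3. (y7 \/ y2 \/ y8) — y2 is true.
  4. (y12 \/ ~y6 \/ y8) — ~y6 is true.
  5. (y10 \/ y13) — y10 is true.
  6. (~y3 \/ ~y7 \/ y13) — y13 is true.
  7. (y11 \/ ~y8 \/ ~y1) — ~y8 is true.
  8. (y5 \/ ~y13 \/ y9) — y9 is true.
  9. (~y8 \/ ~y12 \/ y9) — ~y8 is true.
  10. (~y6 \/ y11) — ~y6 is true.
  11. (~y2 \/ y4 \/ ~y1) — y4 is true.
  12. (y10 \/ ~y12 \/ y8) — y10 is true.
  13. (~y9 \/ ~y12 \/ ~y11) — ~y11 is true.
  14. (y5 \/ ~y2) — y5 is true.
  15. (~y1 \/ y5) — y5 is true.
  16. (~y6 \/ ~y10) — ~y6 is true.
  17. (y2 \/ ~y6) — y2 is true.
  18. (~y3 \/ y9 \/ y6) — y9 is true.
  19. (y8 \/ y9 \/ ~y10) — y9 is true.
  20. (~y6 \/ ~y13) — ~y6 is true.
  21. (~y11 \/ ~y5) — ~y11 is true.
  22. (y13 \/ ~y7) — y13 is true.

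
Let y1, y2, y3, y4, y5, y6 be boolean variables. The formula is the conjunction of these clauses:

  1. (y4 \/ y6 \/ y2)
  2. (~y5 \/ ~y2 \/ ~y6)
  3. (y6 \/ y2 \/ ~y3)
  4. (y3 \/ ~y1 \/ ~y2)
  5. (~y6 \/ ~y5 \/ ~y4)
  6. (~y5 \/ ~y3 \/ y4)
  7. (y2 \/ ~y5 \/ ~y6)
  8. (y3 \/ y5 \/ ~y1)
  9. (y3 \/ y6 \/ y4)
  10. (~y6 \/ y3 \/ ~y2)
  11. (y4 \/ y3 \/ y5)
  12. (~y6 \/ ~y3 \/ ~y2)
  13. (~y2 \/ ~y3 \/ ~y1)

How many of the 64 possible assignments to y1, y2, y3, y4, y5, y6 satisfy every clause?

Case analysis on y3 and y2:
  y3=T, y2=T: remaining (y1,y4,y5,y6) ∈ {(F,F,F,F); (F,T,F,F); (F,T,T,F)} — 3.
  y3=T, y2=F: remaining (y1,y4,y5,y6) ∈ {(F,F,F,T); (F,T,F,T); (T,F,F,T); (T,T,F,T)} — 4.
  y3=F, y2=T: remaining (y1,y4,y5,y6) ∈ {(F,T,F,F); (F,T,T,F)} — 2.
  y3=F, y2=F: remaining (y1,y4,y5,y6) ∈ {(F,T,F,F); (F,T,F,T); (F,T,T,F); (T,T,T,F)} — 4.
Total: 3 + 4 + 2 + 4 = 13.

13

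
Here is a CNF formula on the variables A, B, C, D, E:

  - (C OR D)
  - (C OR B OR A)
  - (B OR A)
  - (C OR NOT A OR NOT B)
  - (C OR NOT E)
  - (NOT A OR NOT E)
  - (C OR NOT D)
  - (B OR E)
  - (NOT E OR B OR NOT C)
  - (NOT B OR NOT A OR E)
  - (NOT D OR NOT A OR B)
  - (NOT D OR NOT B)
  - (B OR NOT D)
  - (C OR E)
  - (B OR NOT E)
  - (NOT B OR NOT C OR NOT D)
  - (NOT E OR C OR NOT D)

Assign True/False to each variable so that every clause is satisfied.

A=False, B=True, C=True, D=False, E=True

Check each clause:
  1. (D OR C) — C is true.
  2. (B OR C OR A) — B is true.
  3. (A OR B) — B is true.
  4. (C OR NOT A OR NOT B) — C is true.
  5. (NOT E OR C) — C is true.
  6. (NOT A OR NOT E) — NOT A is true.
  7. (NOT D OR C) — C is true.
  8. (B OR E) — B is true.
  9. (B OR NOT C OR NOT E) — B is true.
  10. (NOT A OR E OR NOT B) — E is true.
  11. (NOT A OR NOT D OR B) — B is true.
  12. (NOT D OR NOT B) — NOT D is true.
  13. (B OR NOT D) — B is true.
  14. (C OR E) — C is true.
  15. (B OR NOT E) — B is true.
  16. (NOT C OR NOT D OR NOT B) — NOT D is true.
  17. (C OR NOT E OR NOT D) — C is true.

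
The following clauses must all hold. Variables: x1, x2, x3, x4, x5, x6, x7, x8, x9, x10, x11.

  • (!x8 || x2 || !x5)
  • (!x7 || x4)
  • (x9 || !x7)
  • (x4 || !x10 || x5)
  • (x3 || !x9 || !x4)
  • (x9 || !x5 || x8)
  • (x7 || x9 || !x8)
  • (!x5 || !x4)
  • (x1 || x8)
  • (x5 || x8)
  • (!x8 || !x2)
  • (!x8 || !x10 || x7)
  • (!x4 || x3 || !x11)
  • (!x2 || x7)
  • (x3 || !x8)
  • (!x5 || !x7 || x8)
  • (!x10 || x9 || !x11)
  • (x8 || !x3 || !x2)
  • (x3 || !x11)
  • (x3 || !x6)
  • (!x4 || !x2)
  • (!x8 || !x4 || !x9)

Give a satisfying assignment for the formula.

x1=T, x2=F, x3=T, x4=F, x5=T, x6=T, x7=F, x8=F, x9=T, x10=F, x11=T

Pure literal: x1 appears only positively; assign x1 = True.
Pure literal: x10 appears only negated; assign x10 = False.
Try x2 = False.
Set x3 = True and propagate.
The remaining clauses are satisfied by x4 = False, x5 = True, x6 = True, x7 = False, x8 = False, x9 = True, x11 = True.
Every clause has at least one true literal under this assignment.
Check each clause:
  1. (!x5 || x2 || !x8) — !x8 is true.
  2. (!x7 || x4) — !x7 is true.
  3. (x9 || !x7) — x9 is true.
  4. (x5 || !x10 || x4) — x5 is true.
  5. (x3 || !x4 || !x9) — x3 is true.
  6. (x8 || x9 || !x5) — x9 is true.
  7. (x9 || !x8 || x7) — !x8 is true.
  8. (!x5 || !x4) — !x4 is true.
  9. (x1 || x8) — x1 is true.
  10. (x5 || x8) — x5 is true.
  11. (!x2 || !x8) — !x8 is true.
  12. (x7 || !x10 || !x8) — !x8 is true.
  13. (!x11 || !x4 || x3) — x3 is true.
  14. (!x2 || x7) — !x2 is true.
  15. (!x8 || x3) — !x8 is true.
  16. (x8 || !x7 || !x5) — !x7 is true.
  17. (!x11 || x9 || !x10) — x9 is true.
  18. (!x3 || !x2 || x8) — !x2 is true.
  19. (x3 || !x11) — x3 is true.
  20. (x3 || !x6) — x3 is true.
  21. (!x4 || !x2) — !x4 is true.
  22. (!x9 || !x4 || !x8) — !x8 is true.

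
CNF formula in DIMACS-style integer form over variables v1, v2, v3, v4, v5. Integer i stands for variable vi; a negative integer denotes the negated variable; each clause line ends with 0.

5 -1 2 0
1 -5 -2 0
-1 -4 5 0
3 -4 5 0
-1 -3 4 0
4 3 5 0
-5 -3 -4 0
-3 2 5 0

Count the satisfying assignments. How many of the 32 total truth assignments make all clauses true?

Case analysis on v5 and v3:
  v5=T, v3=T: remaining (v1,v2,v4) ∈ {(F,F,F)} — 1.
  v5=T, v3=F: v4 free; 3 ways for (v1,v2) × 2^1 = 6.
  v5=F, v3=T: remaining (v1,v2,v4) ∈ {(F,T,F); (F,T,T)} — 2.
  v5=F, v3=F: a clause becomes empty — 0.
Total: 1 + 6 + 2 + 0 = 9.

9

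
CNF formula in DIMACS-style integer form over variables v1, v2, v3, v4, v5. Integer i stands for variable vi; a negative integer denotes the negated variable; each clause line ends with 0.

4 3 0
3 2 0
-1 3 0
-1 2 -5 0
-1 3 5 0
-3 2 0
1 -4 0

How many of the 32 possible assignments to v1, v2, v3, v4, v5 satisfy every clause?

6

The models are:
  v1=0 v2=1 v3=1 v4=0 v5=0
  v1=0 v2=1 v3=1 v4=0 v5=1
  v1=1 v2=1 v3=1 v4=0 v5=0
  v1=1 v2=1 v3=1 v4=0 v5=1
  v1=1 v2=1 v3=1 v4=1 v5=0
  v1=1 v2=1 v3=1 v4=1 v5=1
That's 6 in total.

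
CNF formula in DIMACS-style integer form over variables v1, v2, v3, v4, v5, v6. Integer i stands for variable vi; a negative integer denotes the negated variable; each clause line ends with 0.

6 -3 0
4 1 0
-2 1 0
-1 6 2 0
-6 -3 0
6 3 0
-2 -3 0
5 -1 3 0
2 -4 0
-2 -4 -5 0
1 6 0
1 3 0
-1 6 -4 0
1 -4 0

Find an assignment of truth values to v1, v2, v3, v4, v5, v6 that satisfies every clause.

v1=T, v2=F, v3=F, v4=F, v5=T, v6=T

Set v1 = True and propagate.
The remaining clauses are satisfied by v2 = False, v3 = False, v4 = False, v5 = True, v6 = True.
Every clause has at least one true literal under this assignment.
Check each clause:
  1. (¬v3 ∨ v6) — ¬v3 is true.
  2. (v4 ∨ v1) — v1 is true.
  3. (v1 ∨ ¬v2) — v1 is true.
  4. (¬v1 ∨ v6 ∨ v2) — v6 is true.
  5. (¬v6 ∨ ¬v3) — ¬v3 is true.
  6. (v3 ∨ v6) — v6 is true.
  7. (¬v2 ∨ ¬v3) — ¬v3 is true.
  8. (v5 ∨ v3 ∨ ¬v1) — v5 is true.
  9. (v2 ∨ ¬v4) — ¬v4 is true.
  10. (¬v5 ∨ ¬v2 ∨ ¬v4) — ¬v4 is true.
  11. (v1 ∨ v6) — v1 is true.
  12. (v1 ∨ v3) — v1 is true.
  13. (¬v1 ∨ ¬v4 ∨ v6) — ¬v4 is true.
  14. (v1 ∨ ¬v4) — v1 is true.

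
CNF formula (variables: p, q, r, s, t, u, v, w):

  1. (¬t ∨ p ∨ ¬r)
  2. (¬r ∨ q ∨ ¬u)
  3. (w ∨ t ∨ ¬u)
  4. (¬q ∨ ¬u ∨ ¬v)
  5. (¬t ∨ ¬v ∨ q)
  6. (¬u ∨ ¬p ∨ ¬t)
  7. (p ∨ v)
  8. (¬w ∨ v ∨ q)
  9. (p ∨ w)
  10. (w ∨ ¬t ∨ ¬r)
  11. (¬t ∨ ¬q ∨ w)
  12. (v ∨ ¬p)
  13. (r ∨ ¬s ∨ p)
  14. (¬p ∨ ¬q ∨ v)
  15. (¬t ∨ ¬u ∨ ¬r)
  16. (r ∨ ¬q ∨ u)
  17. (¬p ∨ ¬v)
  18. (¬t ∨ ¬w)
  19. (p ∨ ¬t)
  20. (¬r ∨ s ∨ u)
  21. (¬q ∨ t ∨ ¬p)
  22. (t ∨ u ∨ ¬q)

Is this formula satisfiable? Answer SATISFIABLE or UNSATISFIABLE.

SATISFIABLE

Try p = False.
  then v is forced to True.
  then w is forced to True.
  then t is forced to False.
The remaining clauses are satisfied by q = False, r = False, s = False, u = False.
Every clause has at least one true literal under this assignment.
So p=False, q=False, r=False, s=False, t=False, u=False, v=True, w=True is a satisfying assignment.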